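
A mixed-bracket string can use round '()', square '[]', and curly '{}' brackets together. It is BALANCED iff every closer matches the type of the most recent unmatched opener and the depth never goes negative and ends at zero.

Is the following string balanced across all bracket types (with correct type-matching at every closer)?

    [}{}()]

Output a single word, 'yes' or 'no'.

pos 0: push '['; stack = [
pos 1: saw closer '}' but top of stack is '[' (expected ']') → INVALID
Verdict: type mismatch at position 1: '}' closes '[' → no

Answer: no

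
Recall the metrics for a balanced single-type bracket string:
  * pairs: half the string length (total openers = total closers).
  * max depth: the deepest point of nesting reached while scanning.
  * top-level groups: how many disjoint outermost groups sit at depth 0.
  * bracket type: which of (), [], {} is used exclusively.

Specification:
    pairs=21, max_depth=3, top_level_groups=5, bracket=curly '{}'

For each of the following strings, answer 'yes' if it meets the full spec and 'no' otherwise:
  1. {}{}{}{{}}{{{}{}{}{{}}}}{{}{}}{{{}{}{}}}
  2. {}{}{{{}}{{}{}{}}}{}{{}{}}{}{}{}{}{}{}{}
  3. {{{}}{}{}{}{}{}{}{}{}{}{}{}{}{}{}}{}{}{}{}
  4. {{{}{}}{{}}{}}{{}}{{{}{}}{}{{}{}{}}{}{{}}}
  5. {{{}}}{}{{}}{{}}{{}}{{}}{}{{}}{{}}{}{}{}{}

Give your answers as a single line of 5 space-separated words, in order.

Answer: no no yes no no

Derivation:
String 1 '{}{}{}{{}}{{{}{}{}{{}}}}{{}{}}{{{}{}{}}}': depth seq [1 0 1 0 1 0 1 2 1 0 1 2 3 2 3 2 3 2 3 4 3 2 1 0 1 2 1 2 1 0 1 2 3 2 3 2 3 2 1 0]
  -> pairs=20 depth=4 groups=7 -> no
String 2 '{}{}{{{}}{{}{}{}}}{}{{}{}}{}{}{}{}{}{}{}': depth seq [1 0 1 0 1 2 3 2 1 2 3 2 3 2 3 2 1 0 1 0 1 2 1 2 1 0 1 0 1 0 1 0 1 0 1 0 1 0 1 0]
  -> pairs=20 depth=3 groups=12 -> no
String 3 '{{{}}{}{}{}{}{}{}{}{}{}{}{}{}{}{}}{}{}{}{}': depth seq [1 2 3 2 1 2 1 2 1 2 1 2 1 2 1 2 1 2 1 2 1 2 1 2 1 2 1 2 1 2 1 2 1 0 1 0 1 0 1 0 1 0]
  -> pairs=21 depth=3 groups=5 -> yes
String 4 '{{{}{}}{{}}{}}{{}}{{{}{}}{}{{}{}{}}{}{{}}}': depth seq [1 2 3 2 3 2 1 2 3 2 1 2 1 0 1 2 1 0 1 2 3 2 3 2 1 2 1 2 3 2 3 2 3 2 1 2 1 2 3 2 1 0]
  -> pairs=21 depth=3 groups=3 -> no
String 5 '{{{}}}{}{{}}{{}}{{}}{{}}{}{{}}{{}}{}{}{}{}': depth seq [1 2 3 2 1 0 1 0 1 2 1 0 1 2 1 0 1 2 1 0 1 2 1 0 1 0 1 2 1 0 1 2 1 0 1 0 1 0 1 0 1 0]
  -> pairs=21 depth=3 groups=13 -> no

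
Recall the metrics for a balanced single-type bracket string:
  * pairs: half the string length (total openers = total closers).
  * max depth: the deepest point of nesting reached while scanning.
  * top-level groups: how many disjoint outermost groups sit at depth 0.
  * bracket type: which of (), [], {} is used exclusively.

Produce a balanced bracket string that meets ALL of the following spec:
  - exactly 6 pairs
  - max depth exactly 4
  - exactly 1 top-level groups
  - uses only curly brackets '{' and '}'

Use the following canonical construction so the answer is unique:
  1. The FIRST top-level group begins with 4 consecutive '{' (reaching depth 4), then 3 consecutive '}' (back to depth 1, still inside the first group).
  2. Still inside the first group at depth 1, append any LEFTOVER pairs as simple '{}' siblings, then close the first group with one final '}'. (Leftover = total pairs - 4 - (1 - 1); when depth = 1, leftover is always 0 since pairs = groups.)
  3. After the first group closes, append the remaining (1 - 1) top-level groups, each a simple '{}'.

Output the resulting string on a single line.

Answer: {{{{}}}{}{}}

Derivation:
Spec: pairs=6 depth=4 groups=1
Leftover pairs = 6 - 4 - (1-1) = 2
First group: deep chain of depth 4 + 2 sibling pairs
Remaining 0 groups: simple '{}' each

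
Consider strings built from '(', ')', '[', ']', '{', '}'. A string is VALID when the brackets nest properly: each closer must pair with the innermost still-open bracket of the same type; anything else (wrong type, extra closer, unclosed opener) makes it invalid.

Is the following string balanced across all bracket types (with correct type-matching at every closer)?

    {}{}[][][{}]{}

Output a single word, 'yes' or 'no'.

Answer: yes

Derivation:
pos 0: push '{'; stack = {
pos 1: '}' matches '{'; pop; stack = (empty)
pos 2: push '{'; stack = {
pos 3: '}' matches '{'; pop; stack = (empty)
pos 4: push '['; stack = [
pos 5: ']' matches '['; pop; stack = (empty)
pos 6: push '['; stack = [
pos 7: ']' matches '['; pop; stack = (empty)
pos 8: push '['; stack = [
pos 9: push '{'; stack = [{
pos 10: '}' matches '{'; pop; stack = [
pos 11: ']' matches '['; pop; stack = (empty)
pos 12: push '{'; stack = {
pos 13: '}' matches '{'; pop; stack = (empty)
end: stack empty → VALID
Verdict: properly nested → yes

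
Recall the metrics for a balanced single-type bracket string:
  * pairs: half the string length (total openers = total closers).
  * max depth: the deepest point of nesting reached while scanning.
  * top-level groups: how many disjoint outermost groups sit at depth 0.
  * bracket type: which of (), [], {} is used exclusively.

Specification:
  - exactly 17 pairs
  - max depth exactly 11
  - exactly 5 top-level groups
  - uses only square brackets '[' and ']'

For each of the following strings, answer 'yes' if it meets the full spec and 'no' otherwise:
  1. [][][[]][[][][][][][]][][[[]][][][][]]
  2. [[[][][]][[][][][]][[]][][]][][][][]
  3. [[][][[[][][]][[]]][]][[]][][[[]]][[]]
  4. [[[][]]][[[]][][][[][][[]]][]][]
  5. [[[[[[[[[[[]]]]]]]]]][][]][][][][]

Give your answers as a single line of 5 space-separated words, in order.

String 1 '[][][[]][[][][][][][]][][[[]][][][][]]': depth seq [1 0 1 0 1 2 1 0 1 2 1 2 1 2 1 2 1 2 1 2 1 0 1 0 1 2 3 2 1 2 1 2 1 2 1 2 1 0]
  -> pairs=19 depth=3 groups=6 -> no
String 2 '[[[][][]][[][][][]][[]][][]][][][][]': depth seq [1 2 3 2 3 2 3 2 1 2 3 2 3 2 3 2 3 2 1 2 3 2 1 2 1 2 1 0 1 0 1 0 1 0 1 0]
  -> pairs=18 depth=3 groups=5 -> no
String 3 '[[][][[[][][]][[]]][]][[]][][[[]]][[]]': depth seq [1 2 1 2 1 2 3 4 3 4 3 4 3 2 3 4 3 2 1 2 1 0 1 2 1 0 1 0 1 2 3 2 1 0 1 2 1 0]
  -> pairs=19 depth=4 groups=5 -> no
String 4 '[[[][]]][[[]][][][[][][[]]][]][]': depth seq [1 2 3 2 3 2 1 0 1 2 3 2 1 2 1 2 1 2 3 2 3 2 3 4 3 2 1 2 1 0 1 0]
  -> pairs=16 depth=4 groups=3 -> no
String 5 '[[[[[[[[[[[]]]]]]]]]][][]][][][][]': depth seq [1 2 3 4 5 6 7 8 9 10 11 10 9 8 7 6 5 4 3 2 1 2 1 2 1 0 1 0 1 0 1 0 1 0]
  -> pairs=17 depth=11 groups=5 -> yes

Answer: no no no no yes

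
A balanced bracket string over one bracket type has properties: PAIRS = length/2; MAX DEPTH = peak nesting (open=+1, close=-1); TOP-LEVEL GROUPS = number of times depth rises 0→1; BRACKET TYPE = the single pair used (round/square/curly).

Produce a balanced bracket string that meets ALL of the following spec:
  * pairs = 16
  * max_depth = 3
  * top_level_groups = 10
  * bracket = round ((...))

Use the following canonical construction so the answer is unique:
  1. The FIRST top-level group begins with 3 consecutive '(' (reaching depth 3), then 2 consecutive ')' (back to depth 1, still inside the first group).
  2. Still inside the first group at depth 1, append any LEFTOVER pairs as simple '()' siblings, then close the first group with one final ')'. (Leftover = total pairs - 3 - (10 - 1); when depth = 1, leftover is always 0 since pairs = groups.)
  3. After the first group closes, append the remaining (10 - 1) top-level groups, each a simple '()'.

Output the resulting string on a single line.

Spec: pairs=16 depth=3 groups=10
Leftover pairs = 16 - 3 - (10-1) = 4
First group: deep chain of depth 3 + 4 sibling pairs
Remaining 9 groups: simple '()' each

Answer: ((())()()()())()()()()()()()()()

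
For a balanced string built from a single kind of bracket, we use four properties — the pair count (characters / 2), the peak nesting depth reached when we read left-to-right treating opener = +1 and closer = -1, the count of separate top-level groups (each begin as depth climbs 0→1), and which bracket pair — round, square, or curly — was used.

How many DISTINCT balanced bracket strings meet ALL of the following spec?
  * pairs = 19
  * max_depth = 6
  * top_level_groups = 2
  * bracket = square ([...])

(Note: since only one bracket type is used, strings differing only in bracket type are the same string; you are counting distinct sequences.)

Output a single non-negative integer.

Spec: pairs=19 depth=6 groups=2
Count(depth <= 6) = 236396426
Count(depth <= 5) = 111204034
Count(depth == 6) = 236396426 - 111204034 = 125192392

Answer: 125192392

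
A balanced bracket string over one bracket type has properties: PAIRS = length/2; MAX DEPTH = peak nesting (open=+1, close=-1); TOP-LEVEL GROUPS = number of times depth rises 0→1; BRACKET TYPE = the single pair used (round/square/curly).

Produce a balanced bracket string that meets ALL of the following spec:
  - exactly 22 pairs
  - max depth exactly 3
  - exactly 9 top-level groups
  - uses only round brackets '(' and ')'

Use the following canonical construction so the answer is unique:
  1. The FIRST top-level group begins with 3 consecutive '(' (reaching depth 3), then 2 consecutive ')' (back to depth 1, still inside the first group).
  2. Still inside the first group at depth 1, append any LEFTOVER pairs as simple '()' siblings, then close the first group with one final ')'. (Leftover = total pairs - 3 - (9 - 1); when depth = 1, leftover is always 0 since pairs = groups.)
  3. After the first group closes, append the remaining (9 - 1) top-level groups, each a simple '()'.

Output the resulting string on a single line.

Spec: pairs=22 depth=3 groups=9
Leftover pairs = 22 - 3 - (9-1) = 11
First group: deep chain of depth 3 + 11 sibling pairs
Remaining 8 groups: simple '()' each

Answer: ((())()()()()()()()()()()())()()()()()()()()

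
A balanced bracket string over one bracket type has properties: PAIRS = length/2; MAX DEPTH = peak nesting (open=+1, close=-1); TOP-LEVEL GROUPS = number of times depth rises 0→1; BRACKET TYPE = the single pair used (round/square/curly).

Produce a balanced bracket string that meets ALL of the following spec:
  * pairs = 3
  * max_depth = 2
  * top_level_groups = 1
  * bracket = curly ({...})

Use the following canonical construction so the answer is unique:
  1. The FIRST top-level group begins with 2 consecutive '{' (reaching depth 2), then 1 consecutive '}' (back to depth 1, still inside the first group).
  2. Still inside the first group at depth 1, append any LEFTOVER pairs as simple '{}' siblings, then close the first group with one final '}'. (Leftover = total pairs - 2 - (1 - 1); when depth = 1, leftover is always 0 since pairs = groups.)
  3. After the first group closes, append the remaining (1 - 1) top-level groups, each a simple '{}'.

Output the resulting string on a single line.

Spec: pairs=3 depth=2 groups=1
Leftover pairs = 3 - 2 - (1-1) = 1
First group: deep chain of depth 2 + 1 sibling pairs
Remaining 0 groups: simple '{}' each

Answer: {{}{}}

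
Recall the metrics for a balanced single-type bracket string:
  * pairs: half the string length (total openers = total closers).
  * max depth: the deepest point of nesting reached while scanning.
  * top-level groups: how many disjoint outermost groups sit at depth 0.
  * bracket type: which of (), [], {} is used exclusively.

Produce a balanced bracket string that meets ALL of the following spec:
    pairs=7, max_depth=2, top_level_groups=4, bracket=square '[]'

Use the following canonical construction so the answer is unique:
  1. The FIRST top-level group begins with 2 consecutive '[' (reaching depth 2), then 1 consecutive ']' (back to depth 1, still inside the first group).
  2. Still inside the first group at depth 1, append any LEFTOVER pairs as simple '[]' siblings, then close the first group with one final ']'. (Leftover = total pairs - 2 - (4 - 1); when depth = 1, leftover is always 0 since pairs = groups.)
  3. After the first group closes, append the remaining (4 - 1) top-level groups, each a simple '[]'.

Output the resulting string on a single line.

Answer: [[][][]][][][]

Derivation:
Spec: pairs=7 depth=2 groups=4
Leftover pairs = 7 - 2 - (4-1) = 2
First group: deep chain of depth 2 + 2 sibling pairs
Remaining 3 groups: simple '[]' each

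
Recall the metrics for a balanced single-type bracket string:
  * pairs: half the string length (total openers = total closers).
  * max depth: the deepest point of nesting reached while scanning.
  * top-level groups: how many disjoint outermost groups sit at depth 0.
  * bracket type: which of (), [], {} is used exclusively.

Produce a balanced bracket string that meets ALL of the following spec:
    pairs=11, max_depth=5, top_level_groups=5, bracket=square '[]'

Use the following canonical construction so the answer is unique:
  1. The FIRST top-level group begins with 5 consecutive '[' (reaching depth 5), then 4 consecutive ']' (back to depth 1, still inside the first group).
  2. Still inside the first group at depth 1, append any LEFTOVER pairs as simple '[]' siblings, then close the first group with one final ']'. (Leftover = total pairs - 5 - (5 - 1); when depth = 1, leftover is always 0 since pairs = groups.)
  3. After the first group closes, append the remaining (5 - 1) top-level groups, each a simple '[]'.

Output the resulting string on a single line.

Answer: [[[[[]]]][][]][][][][]

Derivation:
Spec: pairs=11 depth=5 groups=5
Leftover pairs = 11 - 5 - (5-1) = 2
First group: deep chain of depth 5 + 2 sibling pairs
Remaining 4 groups: simple '[]' each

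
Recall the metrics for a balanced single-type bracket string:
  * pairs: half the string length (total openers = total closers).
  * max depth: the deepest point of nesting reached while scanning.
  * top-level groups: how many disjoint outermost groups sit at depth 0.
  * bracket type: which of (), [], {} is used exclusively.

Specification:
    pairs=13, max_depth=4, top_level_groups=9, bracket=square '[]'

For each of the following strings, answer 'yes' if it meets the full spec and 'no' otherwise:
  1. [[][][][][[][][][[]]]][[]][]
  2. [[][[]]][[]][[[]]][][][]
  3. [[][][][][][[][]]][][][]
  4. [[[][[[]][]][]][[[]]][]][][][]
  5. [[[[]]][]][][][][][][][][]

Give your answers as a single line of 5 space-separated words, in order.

Answer: no no no no yes

Derivation:
String 1 '[[][][][][[][][][[]]]][[]][]': depth seq [1 2 1 2 1 2 1 2 1 2 3 2 3 2 3 2 3 4 3 2 1 0 1 2 1 0 1 0]
  -> pairs=14 depth=4 groups=3 -> no
String 2 '[[][[]]][[]][[[]]][][][]': depth seq [1 2 1 2 3 2 1 0 1 2 1 0 1 2 3 2 1 0 1 0 1 0 1 0]
  -> pairs=12 depth=3 groups=6 -> no
String 3 '[[][][][][][[][]]][][][]': depth seq [1 2 1 2 1 2 1 2 1 2 1 2 3 2 3 2 1 0 1 0 1 0 1 0]
  -> pairs=12 depth=3 groups=4 -> no
String 4 '[[[][[[]][]][]][[[]]][]][][][]': depth seq [1 2 3 2 3 4 5 4 3 4 3 2 3 2 1 2 3 4 3 2 1 2 1 0 1 0 1 0 1 0]
  -> pairs=15 depth=5 groups=4 -> no
String 5 '[[[[]]][]][][][][][][][][]': depth seq [1 2 3 4 3 2 1 2 1 0 1 0 1 0 1 0 1 0 1 0 1 0 1 0 1 0]
  -> pairs=13 depth=4 groups=9 -> yes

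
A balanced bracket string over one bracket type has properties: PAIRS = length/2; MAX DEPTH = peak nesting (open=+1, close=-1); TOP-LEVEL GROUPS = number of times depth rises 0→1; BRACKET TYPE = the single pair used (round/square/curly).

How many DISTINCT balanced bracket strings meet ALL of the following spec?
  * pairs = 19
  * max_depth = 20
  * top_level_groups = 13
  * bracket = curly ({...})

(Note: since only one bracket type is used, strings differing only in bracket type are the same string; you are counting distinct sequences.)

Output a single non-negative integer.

Answer: 0

Derivation:
Spec: pairs=19 depth=20 groups=13
Count(depth <= 20) = 92092
Count(depth <= 19) = 92092
Count(depth == 20) = 92092 - 92092 = 0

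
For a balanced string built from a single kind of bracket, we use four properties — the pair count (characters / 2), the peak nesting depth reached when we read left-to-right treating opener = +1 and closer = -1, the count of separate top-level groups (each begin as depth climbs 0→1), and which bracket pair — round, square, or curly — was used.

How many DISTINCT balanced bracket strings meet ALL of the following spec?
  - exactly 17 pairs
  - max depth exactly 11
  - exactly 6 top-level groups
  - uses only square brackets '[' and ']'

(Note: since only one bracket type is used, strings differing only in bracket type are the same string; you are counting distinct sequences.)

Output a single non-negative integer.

Answer: 144

Derivation:
Spec: pairs=17 depth=11 groups=6
Count(depth <= 11) = 4601604
Count(depth <= 10) = 4601460
Count(depth == 11) = 4601604 - 4601460 = 144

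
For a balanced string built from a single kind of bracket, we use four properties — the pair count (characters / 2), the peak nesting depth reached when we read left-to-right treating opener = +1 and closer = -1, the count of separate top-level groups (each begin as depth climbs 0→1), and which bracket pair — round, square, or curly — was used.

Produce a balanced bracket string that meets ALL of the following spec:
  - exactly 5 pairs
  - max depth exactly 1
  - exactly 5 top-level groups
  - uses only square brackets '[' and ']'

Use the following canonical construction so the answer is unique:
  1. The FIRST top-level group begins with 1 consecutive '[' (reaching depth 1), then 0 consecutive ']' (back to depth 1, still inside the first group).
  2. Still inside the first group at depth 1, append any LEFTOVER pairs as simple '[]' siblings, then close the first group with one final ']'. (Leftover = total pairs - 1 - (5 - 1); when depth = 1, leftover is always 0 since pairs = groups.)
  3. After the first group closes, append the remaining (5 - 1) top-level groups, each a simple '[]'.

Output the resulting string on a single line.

Spec: pairs=5 depth=1 groups=5
Leftover pairs = 5 - 1 - (5-1) = 0
First group: deep chain of depth 1 + 0 sibling pairs
Remaining 4 groups: simple '[]' each

Answer: [][][][][]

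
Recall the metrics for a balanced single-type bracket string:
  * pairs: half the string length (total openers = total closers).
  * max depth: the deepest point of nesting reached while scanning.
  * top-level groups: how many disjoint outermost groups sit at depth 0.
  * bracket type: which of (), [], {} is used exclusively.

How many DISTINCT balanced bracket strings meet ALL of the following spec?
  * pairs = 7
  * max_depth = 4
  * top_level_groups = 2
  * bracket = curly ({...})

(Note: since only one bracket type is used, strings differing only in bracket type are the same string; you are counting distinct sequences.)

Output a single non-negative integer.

Spec: pairs=7 depth=4 groups=2
Count(depth <= 4) = 114
Count(depth <= 3) = 64
Count(depth == 4) = 114 - 64 = 50

Answer: 50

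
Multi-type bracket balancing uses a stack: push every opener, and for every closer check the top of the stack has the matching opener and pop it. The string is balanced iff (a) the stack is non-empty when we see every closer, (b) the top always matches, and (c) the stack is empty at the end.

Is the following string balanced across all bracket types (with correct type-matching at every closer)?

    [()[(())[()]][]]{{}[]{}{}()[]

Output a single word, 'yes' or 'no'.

Answer: no

Derivation:
pos 0: push '['; stack = [
pos 1: push '('; stack = [(
pos 2: ')' matches '('; pop; stack = [
pos 3: push '['; stack = [[
pos 4: push '('; stack = [[(
pos 5: push '('; stack = [[((
pos 6: ')' matches '('; pop; stack = [[(
pos 7: ')' matches '('; pop; stack = [[
pos 8: push '['; stack = [[[
pos 9: push '('; stack = [[[(
pos 10: ')' matches '('; pop; stack = [[[
pos 11: ']' matches '['; pop; stack = [[
pos 12: ']' matches '['; pop; stack = [
pos 13: push '['; stack = [[
pos 14: ']' matches '['; pop; stack = [
pos 15: ']' matches '['; pop; stack = (empty)
pos 16: push '{'; stack = {
pos 17: push '{'; stack = {{
pos 18: '}' matches '{'; pop; stack = {
pos 19: push '['; stack = {[
pos 20: ']' matches '['; pop; stack = {
pos 21: push '{'; stack = {{
pos 22: '}' matches '{'; pop; stack = {
pos 23: push '{'; stack = {{
pos 24: '}' matches '{'; pop; stack = {
pos 25: push '('; stack = {(
pos 26: ')' matches '('; pop; stack = {
pos 27: push '['; stack = {[
pos 28: ']' matches '['; pop; stack = {
end: stack still non-empty ({) → INVALID
Verdict: unclosed openers at end: { → no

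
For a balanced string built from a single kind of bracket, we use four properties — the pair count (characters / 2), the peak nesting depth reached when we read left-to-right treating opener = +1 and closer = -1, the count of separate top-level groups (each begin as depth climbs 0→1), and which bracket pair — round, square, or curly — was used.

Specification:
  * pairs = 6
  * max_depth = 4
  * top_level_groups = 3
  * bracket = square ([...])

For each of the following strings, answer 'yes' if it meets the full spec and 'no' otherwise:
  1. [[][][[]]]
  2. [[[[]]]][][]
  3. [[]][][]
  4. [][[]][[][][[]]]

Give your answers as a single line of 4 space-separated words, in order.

String 1 '[[][][[]]]': depth seq [1 2 1 2 1 2 3 2 1 0]
  -> pairs=5 depth=3 groups=1 -> no
String 2 '[[[[]]]][][]': depth seq [1 2 3 4 3 2 1 0 1 0 1 0]
  -> pairs=6 depth=4 groups=3 -> yes
String 3 '[[]][][]': depth seq [1 2 1 0 1 0 1 0]
  -> pairs=4 depth=2 groups=3 -> no
String 4 '[][[]][[][][[]]]': depth seq [1 0 1 2 1 0 1 2 1 2 1 2 3 2 1 0]
  -> pairs=8 depth=3 groups=3 -> no

Answer: no yes no no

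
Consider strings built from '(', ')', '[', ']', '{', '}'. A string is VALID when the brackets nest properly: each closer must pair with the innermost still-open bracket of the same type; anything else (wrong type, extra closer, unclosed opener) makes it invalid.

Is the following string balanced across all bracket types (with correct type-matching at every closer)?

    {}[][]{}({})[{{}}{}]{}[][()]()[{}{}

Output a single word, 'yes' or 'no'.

pos 0: push '{'; stack = {
pos 1: '}' matches '{'; pop; stack = (empty)
pos 2: push '['; stack = [
pos 3: ']' matches '['; pop; stack = (empty)
pos 4: push '['; stack = [
pos 5: ']' matches '['; pop; stack = (empty)
pos 6: push '{'; stack = {
pos 7: '}' matches '{'; pop; stack = (empty)
pos 8: push '('; stack = (
pos 9: push '{'; stack = ({
pos 10: '}' matches '{'; pop; stack = (
pos 11: ')' matches '('; pop; stack = (empty)
pos 12: push '['; stack = [
pos 13: push '{'; stack = [{
pos 14: push '{'; stack = [{{
pos 15: '}' matches '{'; pop; stack = [{
pos 16: '}' matches '{'; pop; stack = [
pos 17: push '{'; stack = [{
pos 18: '}' matches '{'; pop; stack = [
pos 19: ']' matches '['; pop; stack = (empty)
pos 20: push '{'; stack = {
pos 21: '}' matches '{'; pop; stack = (empty)
pos 22: push '['; stack = [
pos 23: ']' matches '['; pop; stack = (empty)
pos 24: push '['; stack = [
pos 25: push '('; stack = [(
pos 26: ')' matches '('; pop; stack = [
pos 27: ']' matches '['; pop; stack = (empty)
pos 28: push '('; stack = (
pos 29: ')' matches '('; pop; stack = (empty)
pos 30: push '['; stack = [
pos 31: push '{'; stack = [{
pos 32: '}' matches '{'; pop; stack = [
pos 33: push '{'; stack = [{
pos 34: '}' matches '{'; pop; stack = [
end: stack still non-empty ([) → INVALID
Verdict: unclosed openers at end: [ → no

Answer: no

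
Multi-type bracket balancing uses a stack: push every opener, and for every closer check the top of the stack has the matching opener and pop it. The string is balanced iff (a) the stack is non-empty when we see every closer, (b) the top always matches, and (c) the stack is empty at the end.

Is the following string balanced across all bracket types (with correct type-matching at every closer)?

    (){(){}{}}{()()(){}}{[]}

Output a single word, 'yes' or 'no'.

Answer: yes

Derivation:
pos 0: push '('; stack = (
pos 1: ')' matches '('; pop; stack = (empty)
pos 2: push '{'; stack = {
pos 3: push '('; stack = {(
pos 4: ')' matches '('; pop; stack = {
pos 5: push '{'; stack = {{
pos 6: '}' matches '{'; pop; stack = {
pos 7: push '{'; stack = {{
pos 8: '}' matches '{'; pop; stack = {
pos 9: '}' matches '{'; pop; stack = (empty)
pos 10: push '{'; stack = {
pos 11: push '('; stack = {(
pos 12: ')' matches '('; pop; stack = {
pos 13: push '('; stack = {(
pos 14: ')' matches '('; pop; stack = {
pos 15: push '('; stack = {(
pos 16: ')' matches '('; pop; stack = {
pos 17: push '{'; stack = {{
pos 18: '}' matches '{'; pop; stack = {
pos 19: '}' matches '{'; pop; stack = (empty)
pos 20: push '{'; stack = {
pos 21: push '['; stack = {[
pos 22: ']' matches '['; pop; stack = {
pos 23: '}' matches '{'; pop; stack = (empty)
end: stack empty → VALID
Verdict: properly nested → yes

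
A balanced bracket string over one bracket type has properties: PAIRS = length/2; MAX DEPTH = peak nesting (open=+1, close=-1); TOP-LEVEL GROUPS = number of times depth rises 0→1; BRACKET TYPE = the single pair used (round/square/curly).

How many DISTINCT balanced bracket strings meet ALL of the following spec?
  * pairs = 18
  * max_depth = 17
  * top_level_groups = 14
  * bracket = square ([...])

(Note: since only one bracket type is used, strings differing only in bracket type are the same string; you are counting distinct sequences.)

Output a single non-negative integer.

Spec: pairs=18 depth=17 groups=14
Count(depth <= 17) = 4655
Count(depth <= 16) = 4655
Count(depth == 17) = 4655 - 4655 = 0

Answer: 0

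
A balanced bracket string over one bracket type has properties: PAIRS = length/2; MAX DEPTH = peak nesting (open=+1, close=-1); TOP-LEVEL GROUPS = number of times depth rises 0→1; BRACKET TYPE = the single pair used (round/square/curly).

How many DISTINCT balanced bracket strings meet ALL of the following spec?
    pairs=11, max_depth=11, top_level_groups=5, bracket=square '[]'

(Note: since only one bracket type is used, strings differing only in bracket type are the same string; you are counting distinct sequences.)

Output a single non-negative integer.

Answer: 0

Derivation:
Spec: pairs=11 depth=11 groups=5
Count(depth <= 11) = 3640
Count(depth <= 10) = 3640
Count(depth == 11) = 3640 - 3640 = 0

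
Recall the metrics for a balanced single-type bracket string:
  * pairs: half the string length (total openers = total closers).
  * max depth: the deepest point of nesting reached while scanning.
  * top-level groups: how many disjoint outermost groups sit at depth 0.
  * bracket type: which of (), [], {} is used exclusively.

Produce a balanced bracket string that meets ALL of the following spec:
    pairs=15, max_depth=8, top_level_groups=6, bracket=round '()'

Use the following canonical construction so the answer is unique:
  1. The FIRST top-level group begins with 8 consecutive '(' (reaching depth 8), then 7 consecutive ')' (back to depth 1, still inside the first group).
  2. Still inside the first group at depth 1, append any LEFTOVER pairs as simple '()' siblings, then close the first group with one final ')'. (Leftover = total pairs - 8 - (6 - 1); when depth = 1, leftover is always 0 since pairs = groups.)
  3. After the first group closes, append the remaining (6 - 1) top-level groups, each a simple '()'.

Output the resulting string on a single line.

Answer: (((((((()))))))()())()()()()()

Derivation:
Spec: pairs=15 depth=8 groups=6
Leftover pairs = 15 - 8 - (6-1) = 2
First group: deep chain of depth 8 + 2 sibling pairs
Remaining 5 groups: simple '()' each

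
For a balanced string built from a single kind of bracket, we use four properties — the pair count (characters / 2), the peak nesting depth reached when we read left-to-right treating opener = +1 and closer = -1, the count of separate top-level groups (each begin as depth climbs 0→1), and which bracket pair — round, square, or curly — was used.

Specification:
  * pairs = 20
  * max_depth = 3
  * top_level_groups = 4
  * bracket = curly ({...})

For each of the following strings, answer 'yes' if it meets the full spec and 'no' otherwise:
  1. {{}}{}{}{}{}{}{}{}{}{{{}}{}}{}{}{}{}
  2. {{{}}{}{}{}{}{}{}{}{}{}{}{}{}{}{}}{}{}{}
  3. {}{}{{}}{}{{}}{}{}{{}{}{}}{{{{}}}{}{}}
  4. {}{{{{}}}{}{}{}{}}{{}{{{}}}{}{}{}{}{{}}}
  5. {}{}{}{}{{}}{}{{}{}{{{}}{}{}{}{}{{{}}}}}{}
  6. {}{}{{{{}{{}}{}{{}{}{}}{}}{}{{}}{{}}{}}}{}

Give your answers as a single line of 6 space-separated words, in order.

Answer: no yes no no no no

Derivation:
String 1 '{{}}{}{}{}{}{}{}{}{}{{{}}{}}{}{}{}{}': depth seq [1 2 1 0 1 0 1 0 1 0 1 0 1 0 1 0 1 0 1 0 1 2 3 2 1 2 1 0 1 0 1 0 1 0 1 0]
  -> pairs=18 depth=3 groups=14 -> no
String 2 '{{{}}{}{}{}{}{}{}{}{}{}{}{}{}{}{}}{}{}{}': depth seq [1 2 3 2 1 2 1 2 1 2 1 2 1 2 1 2 1 2 1 2 1 2 1 2 1 2 1 2 1 2 1 2 1 0 1 0 1 0 1 0]
  -> pairs=20 depth=3 groups=4 -> yes
String 3 '{}{}{{}}{}{{}}{}{}{{}{}{}}{{{{}}}{}{}}': depth seq [1 0 1 0 1 2 1 0 1 0 1 2 1 0 1 0 1 0 1 2 1 2 1 2 1 0 1 2 3 4 3 2 1 2 1 2 1 0]
  -> pairs=19 depth=4 groups=9 -> no
String 4 '{}{{{{}}}{}{}{}{}}{{}{{{}}}{}{}{}{}{{}}}': depth seq [1 0 1 2 3 4 3 2 1 2 1 2 1 2 1 2 1 0 1 2 1 2 3 4 3 2 1 2 1 2 1 2 1 2 1 2 3 2 1 0]
  -> pairs=20 depth=4 groups=3 -> no
String 5 '{}{}{}{}{{}}{}{{}{}{{{}}{}{}{}{}{{{}}}}}{}': depth seq [1 0 1 0 1 0 1 0 1 2 1 0 1 0 1 2 1 2 1 2 3 4 3 2 3 2 3 2 3 2 3 2 3 4 5 4 3 2 1 0 1 0]
  -> pairs=21 depth=5 groups=8 -> no
String 6 '{}{}{{{{}{{}}{}{{}{}{}}{}}{}{{}}{{}}{}}}{}': depth seq [1 0 1 0 1 2 3 4 3 4 5 4 3 4 3 4 5 4 5 4 5 4 3 4 3 2 3 2 3 4 3 2 3 4 3 2 3 2 1 0 1 0]
  -> pairs=21 depth=5 groups=4 -> no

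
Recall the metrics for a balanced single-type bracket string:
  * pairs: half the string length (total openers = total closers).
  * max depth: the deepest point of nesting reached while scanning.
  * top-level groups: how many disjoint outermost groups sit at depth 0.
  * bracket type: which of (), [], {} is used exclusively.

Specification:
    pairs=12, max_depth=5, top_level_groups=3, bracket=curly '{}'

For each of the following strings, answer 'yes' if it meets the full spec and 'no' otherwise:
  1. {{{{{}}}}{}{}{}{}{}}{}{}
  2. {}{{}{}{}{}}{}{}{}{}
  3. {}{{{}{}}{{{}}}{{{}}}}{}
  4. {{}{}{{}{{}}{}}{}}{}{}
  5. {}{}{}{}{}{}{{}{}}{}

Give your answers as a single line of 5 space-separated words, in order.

Answer: yes no no no no

Derivation:
String 1 '{{{{{}}}}{}{}{}{}{}}{}{}': depth seq [1 2 3 4 5 4 3 2 1 2 1 2 1 2 1 2 1 2 1 0 1 0 1 0]
  -> pairs=12 depth=5 groups=3 -> yes
String 2 '{}{{}{}{}{}}{}{}{}{}': depth seq [1 0 1 2 1 2 1 2 1 2 1 0 1 0 1 0 1 0 1 0]
  -> pairs=10 depth=2 groups=6 -> no
String 3 '{}{{{}{}}{{{}}}{{{}}}}{}': depth seq [1 0 1 2 3 2 3 2 1 2 3 4 3 2 1 2 3 4 3 2 1 0 1 0]
  -> pairs=12 depth=4 groups=3 -> no
String 4 '{{}{}{{}{{}}{}}{}}{}{}': depth seq [1 2 1 2 1 2 3 2 3 4 3 2 3 2 1 2 1 0 1 0 1 0]
  -> pairs=11 depth=4 groups=3 -> no
String 5 '{}{}{}{}{}{}{{}{}}{}': depth seq [1 0 1 0 1 0 1 0 1 0 1 0 1 2 1 2 1 0 1 0]
  -> pairs=10 depth=2 groups=8 -> no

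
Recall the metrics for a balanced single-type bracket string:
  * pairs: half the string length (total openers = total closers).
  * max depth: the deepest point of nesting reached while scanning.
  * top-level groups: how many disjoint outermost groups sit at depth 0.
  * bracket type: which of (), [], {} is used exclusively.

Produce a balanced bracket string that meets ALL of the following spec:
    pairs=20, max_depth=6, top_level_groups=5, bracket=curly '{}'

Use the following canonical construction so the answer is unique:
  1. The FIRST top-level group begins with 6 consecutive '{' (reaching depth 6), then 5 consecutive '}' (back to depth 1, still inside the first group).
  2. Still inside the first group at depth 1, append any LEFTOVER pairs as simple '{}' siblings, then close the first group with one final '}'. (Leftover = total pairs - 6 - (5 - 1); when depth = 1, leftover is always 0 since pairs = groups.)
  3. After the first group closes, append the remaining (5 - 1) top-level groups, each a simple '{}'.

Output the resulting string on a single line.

Spec: pairs=20 depth=6 groups=5
Leftover pairs = 20 - 6 - (5-1) = 10
First group: deep chain of depth 6 + 10 sibling pairs
Remaining 4 groups: simple '{}' each

Answer: {{{{{{}}}}}{}{}{}{}{}{}{}{}{}{}}{}{}{}{}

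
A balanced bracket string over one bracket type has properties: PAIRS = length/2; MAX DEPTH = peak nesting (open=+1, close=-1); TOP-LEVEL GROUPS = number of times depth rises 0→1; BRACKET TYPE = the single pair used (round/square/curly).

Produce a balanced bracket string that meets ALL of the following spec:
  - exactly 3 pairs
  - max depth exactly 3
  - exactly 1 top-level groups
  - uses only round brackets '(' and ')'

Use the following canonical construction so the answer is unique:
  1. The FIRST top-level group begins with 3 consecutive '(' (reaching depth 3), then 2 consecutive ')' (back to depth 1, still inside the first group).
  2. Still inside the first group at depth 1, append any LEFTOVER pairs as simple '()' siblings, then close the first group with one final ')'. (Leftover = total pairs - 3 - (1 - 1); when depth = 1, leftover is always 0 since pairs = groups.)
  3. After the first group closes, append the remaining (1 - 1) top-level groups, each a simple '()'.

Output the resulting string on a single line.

Spec: pairs=3 depth=3 groups=1
Leftover pairs = 3 - 3 - (1-1) = 0
First group: deep chain of depth 3 + 0 sibling pairs
Remaining 0 groups: simple '()' each

Answer: ((()))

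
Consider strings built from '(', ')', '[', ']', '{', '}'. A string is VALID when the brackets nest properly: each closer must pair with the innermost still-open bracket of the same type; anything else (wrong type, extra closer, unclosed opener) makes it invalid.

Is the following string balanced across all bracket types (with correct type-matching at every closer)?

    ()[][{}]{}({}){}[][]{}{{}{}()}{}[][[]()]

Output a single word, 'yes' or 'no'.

pos 0: push '('; stack = (
pos 1: ')' matches '('; pop; stack = (empty)
pos 2: push '['; stack = [
pos 3: ']' matches '['; pop; stack = (empty)
pos 4: push '['; stack = [
pos 5: push '{'; stack = [{
pos 6: '}' matches '{'; pop; stack = [
pos 7: ']' matches '['; pop; stack = (empty)
pos 8: push '{'; stack = {
pos 9: '}' matches '{'; pop; stack = (empty)
pos 10: push '('; stack = (
pos 11: push '{'; stack = ({
pos 12: '}' matches '{'; pop; stack = (
pos 13: ')' matches '('; pop; stack = (empty)
pos 14: push '{'; stack = {
pos 15: '}' matches '{'; pop; stack = (empty)
pos 16: push '['; stack = [
pos 17: ']' matches '['; pop; stack = (empty)
pos 18: push '['; stack = [
pos 19: ']' matches '['; pop; stack = (empty)
pos 20: push '{'; stack = {
pos 21: '}' matches '{'; pop; stack = (empty)
pos 22: push '{'; stack = {
pos 23: push '{'; stack = {{
pos 24: '}' matches '{'; pop; stack = {
pos 25: push '{'; stack = {{
pos 26: '}' matches '{'; pop; stack = {
pos 27: push '('; stack = {(
pos 28: ')' matches '('; pop; stack = {
pos 29: '}' matches '{'; pop; stack = (empty)
pos 30: push '{'; stack = {
pos 31: '}' matches '{'; pop; stack = (empty)
pos 32: push '['; stack = [
pos 33: ']' matches '['; pop; stack = (empty)
pos 34: push '['; stack = [
pos 35: push '['; stack = [[
pos 36: ']' matches '['; pop; stack = [
pos 37: push '('; stack = [(
pos 38: ')' matches '('; pop; stack = [
pos 39: ']' matches '['; pop; stack = (empty)
end: stack empty → VALID
Verdict: properly nested → yes

Answer: yes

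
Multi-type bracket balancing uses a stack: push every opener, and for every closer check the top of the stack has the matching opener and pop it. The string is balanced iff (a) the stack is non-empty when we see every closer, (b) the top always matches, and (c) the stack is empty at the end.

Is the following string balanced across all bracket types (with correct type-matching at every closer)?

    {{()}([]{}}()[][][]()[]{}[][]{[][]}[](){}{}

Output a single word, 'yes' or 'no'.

pos 0: push '{'; stack = {
pos 1: push '{'; stack = {{
pos 2: push '('; stack = {{(
pos 3: ')' matches '('; pop; stack = {{
pos 4: '}' matches '{'; pop; stack = {
pos 5: push '('; stack = {(
pos 6: push '['; stack = {([
pos 7: ']' matches '['; pop; stack = {(
pos 8: push '{'; stack = {({
pos 9: '}' matches '{'; pop; stack = {(
pos 10: saw closer '}' but top of stack is '(' (expected ')') → INVALID
Verdict: type mismatch at position 10: '}' closes '(' → no

Answer: no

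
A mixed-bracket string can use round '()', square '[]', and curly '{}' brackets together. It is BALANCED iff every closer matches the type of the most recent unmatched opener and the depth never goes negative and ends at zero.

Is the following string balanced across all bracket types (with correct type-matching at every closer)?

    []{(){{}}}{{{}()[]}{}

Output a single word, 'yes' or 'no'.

Answer: no

Derivation:
pos 0: push '['; stack = [
pos 1: ']' matches '['; pop; stack = (empty)
pos 2: push '{'; stack = {
pos 3: push '('; stack = {(
pos 4: ')' matches '('; pop; stack = {
pos 5: push '{'; stack = {{
pos 6: push '{'; stack = {{{
pos 7: '}' matches '{'; pop; stack = {{
pos 8: '}' matches '{'; pop; stack = {
pos 9: '}' matches '{'; pop; stack = (empty)
pos 10: push '{'; stack = {
pos 11: push '{'; stack = {{
pos 12: push '{'; stack = {{{
pos 13: '}' matches '{'; pop; stack = {{
pos 14: push '('; stack = {{(
pos 15: ')' matches '('; pop; stack = {{
pos 16: push '['; stack = {{[
pos 17: ']' matches '['; pop; stack = {{
pos 18: '}' matches '{'; pop; stack = {
pos 19: push '{'; stack = {{
pos 20: '}' matches '{'; pop; stack = {
end: stack still non-empty ({) → INVALID
Verdict: unclosed openers at end: { → no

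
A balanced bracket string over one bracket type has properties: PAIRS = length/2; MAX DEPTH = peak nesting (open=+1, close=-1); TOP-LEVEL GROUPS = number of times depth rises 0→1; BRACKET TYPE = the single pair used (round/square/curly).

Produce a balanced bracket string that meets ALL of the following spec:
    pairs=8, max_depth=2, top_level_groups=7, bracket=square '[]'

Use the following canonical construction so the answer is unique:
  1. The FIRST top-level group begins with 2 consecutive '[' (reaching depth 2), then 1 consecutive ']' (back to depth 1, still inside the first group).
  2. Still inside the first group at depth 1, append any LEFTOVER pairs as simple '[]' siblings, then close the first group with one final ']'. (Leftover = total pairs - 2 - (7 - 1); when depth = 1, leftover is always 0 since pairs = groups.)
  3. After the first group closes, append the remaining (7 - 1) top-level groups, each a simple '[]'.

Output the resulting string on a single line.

Answer: [[]][][][][][][]

Derivation:
Spec: pairs=8 depth=2 groups=7
Leftover pairs = 8 - 2 - (7-1) = 0
First group: deep chain of depth 2 + 0 sibling pairs
Remaining 6 groups: simple '[]' each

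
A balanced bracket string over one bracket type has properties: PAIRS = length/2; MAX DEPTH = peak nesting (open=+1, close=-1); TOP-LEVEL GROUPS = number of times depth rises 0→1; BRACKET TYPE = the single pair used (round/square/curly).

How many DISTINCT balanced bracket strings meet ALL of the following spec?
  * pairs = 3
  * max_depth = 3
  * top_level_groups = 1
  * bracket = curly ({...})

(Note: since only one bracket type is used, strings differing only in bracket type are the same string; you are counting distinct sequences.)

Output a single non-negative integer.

Spec: pairs=3 depth=3 groups=1
Count(depth <= 3) = 2
Count(depth <= 2) = 1
Count(depth == 3) = 2 - 1 = 1

Answer: 1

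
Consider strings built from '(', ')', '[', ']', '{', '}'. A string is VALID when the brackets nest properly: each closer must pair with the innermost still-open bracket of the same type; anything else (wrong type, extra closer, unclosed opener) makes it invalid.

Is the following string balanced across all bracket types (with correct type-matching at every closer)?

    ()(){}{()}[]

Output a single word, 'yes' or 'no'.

pos 0: push '('; stack = (
pos 1: ')' matches '('; pop; stack = (empty)
pos 2: push '('; stack = (
pos 3: ')' matches '('; pop; stack = (empty)
pos 4: push '{'; stack = {
pos 5: '}' matches '{'; pop; stack = (empty)
pos 6: push '{'; stack = {
pos 7: push '('; stack = {(
pos 8: ')' matches '('; pop; stack = {
pos 9: '}' matches '{'; pop; stack = (empty)
pos 10: push '['; stack = [
pos 11: ']' matches '['; pop; stack = (empty)
end: stack empty → VALID
Verdict: properly nested → yes

Answer: yes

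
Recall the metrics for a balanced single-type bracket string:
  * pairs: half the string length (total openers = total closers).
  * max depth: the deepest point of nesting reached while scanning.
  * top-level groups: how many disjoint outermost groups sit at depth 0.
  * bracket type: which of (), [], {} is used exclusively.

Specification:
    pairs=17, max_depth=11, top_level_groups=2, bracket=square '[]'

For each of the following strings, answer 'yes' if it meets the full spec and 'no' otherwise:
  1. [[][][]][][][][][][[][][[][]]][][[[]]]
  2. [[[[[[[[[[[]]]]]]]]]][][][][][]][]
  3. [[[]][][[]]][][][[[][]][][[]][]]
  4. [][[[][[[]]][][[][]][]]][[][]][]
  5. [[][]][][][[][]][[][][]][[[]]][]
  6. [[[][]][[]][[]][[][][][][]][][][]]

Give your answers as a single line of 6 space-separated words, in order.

String 1 '[[][][]][][][][][][[][][[][]]][][[[]]]': depth seq [1 2 1 2 1 2 1 0 1 0 1 0 1 0 1 0 1 0 1 2 1 2 1 2 3 2 3 2 1 0 1 0 1 2 3 2 1 0]
  -> pairs=19 depth=3 groups=9 -> no
String 2 '[[[[[[[[[[[]]]]]]]]]][][][][][]][]': depth seq [1 2 3 4 5 6 7 8 9 10 11 10 9 8 7 6 5 4 3 2 1 2 1 2 1 2 1 2 1 2 1 0 1 0]
  -> pairs=17 depth=11 groups=2 -> yes
String 3 '[[[]][][[]]][][][[[][]][][[]][]]': depth seq [1 2 3 2 1 2 1 2 3 2 1 0 1 0 1 0 1 2 3 2 3 2 1 2 1 2 3 2 1 2 1 0]
  -> pairs=16 depth=3 groups=4 -> no
String 4 '[][[[][[[]]][][[][]][]]][[][]][]': depth seq [1 0 1 2 3 2 3 4 5 4 3 2 3 2 3 4 3 4 3 2 3 2 1 0 1 2 1 2 1 0 1 0]
  -> pairs=16 depth=5 groups=4 -> no
String 5 '[[][]][][][[][]][[][][]][[[]]][]': depth seq [1 2 1 2 1 0 1 0 1 0 1 2 1 2 1 0 1 2 1 2 1 2 1 0 1 2 3 2 1 0 1 0]
  -> pairs=16 depth=3 groups=7 -> no
String 6 '[[[][]][[]][[]][[][][][][]][][][]]': depth seq [1 2 3 2 3 2 1 2 3 2 1 2 3 2 1 2 3 2 3 2 3 2 3 2 3 2 1 2 1 2 1 2 1 0]
  -> pairs=17 depth=3 groups=1 -> no

Answer: no yes no no no no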